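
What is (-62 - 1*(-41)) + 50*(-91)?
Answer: -4571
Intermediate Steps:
(-62 - 1*(-41)) + 50*(-91) = (-62 + 41) - 4550 = -21 - 4550 = -4571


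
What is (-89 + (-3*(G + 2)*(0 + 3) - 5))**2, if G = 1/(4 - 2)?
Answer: 54289/4 ≈ 13572.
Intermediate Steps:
G = 1/2 ≈ 0.50000
(-89 + (-3*(G + 2)*(0 + 3) - 5))**2 = (-89 + (-3*(1/2 + 2)*(0 + 3) - 5))**2 = (-89 + (-15*3/2 - 5))**2 = (-89 + (-3*15/2 - 5))**2 = (-89 + (-45/2 - 5))**2 = (-89 - 55/2)**2 = (-233/2)**2 = 54289/4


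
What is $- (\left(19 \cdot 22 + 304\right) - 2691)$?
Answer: $1969$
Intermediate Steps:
$- (\left(19 \cdot 22 + 304\right) - 2691) = - (\left(418 + 304\right) - 2691) = - (722 - 2691) = \left(-1\right) \left(-1969\right) = 1969$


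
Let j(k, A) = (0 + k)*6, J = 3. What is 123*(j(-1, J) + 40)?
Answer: 4182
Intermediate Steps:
j(k, A) = 6*k (j(k, A) = k*6 = 6*k)
123*(j(-1, J) + 40) = 123*(6*(-1) + 40) = 123*(-6 + 40) = 123*34 = 4182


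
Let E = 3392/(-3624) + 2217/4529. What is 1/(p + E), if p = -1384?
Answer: -2051637/2840381603 ≈ -0.00072231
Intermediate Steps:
E = -915995/2051637 (E = 3392*(-1/3624) + 2217*(1/4529) = -424/453 + 2217/4529 = -915995/2051637 ≈ -0.44647)
1/(p + E) = 1/(-1384 - 915995/2051637) = 1/(-2840381603/2051637) = -2051637/2840381603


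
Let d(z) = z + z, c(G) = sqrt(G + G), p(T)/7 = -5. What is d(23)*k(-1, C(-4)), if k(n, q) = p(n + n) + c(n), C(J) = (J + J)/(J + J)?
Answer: -1610 + 46*I*sqrt(2) ≈ -1610.0 + 65.054*I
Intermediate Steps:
p(T) = -35 (p(T) = 7*(-5) = -35)
C(J) = 1 (C(J) = (2*J)/((2*J)) = (2*J)*(1/(2*J)) = 1)
c(G) = sqrt(2)*sqrt(G) (c(G) = sqrt(2*G) = sqrt(2)*sqrt(G))
d(z) = 2*z
k(n, q) = -35 + sqrt(2)*sqrt(n)
d(23)*k(-1, C(-4)) = (2*23)*(-35 + sqrt(2)*sqrt(-1)) = 46*(-35 + sqrt(2)*I) = 46*(-35 + I*sqrt(2)) = -1610 + 46*I*sqrt(2)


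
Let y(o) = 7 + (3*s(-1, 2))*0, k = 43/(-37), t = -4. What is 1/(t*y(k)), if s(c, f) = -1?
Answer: -1/28 ≈ -0.035714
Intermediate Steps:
k = -43/37 (k = 43*(-1/37) = -43/37 ≈ -1.1622)
y(o) = 7 (y(o) = 7 + (3*(-1))*0 = 7 - 3*0 = 7 + 0 = 7)
1/(t*y(k)) = 1/(-4*7) = 1/(-28) = -1/28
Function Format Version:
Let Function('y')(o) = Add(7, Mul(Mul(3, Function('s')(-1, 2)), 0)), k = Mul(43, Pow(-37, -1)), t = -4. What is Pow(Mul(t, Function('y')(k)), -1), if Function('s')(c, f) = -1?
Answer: Rational(-1, 28) ≈ -0.035714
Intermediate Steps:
k = Rational(-43, 37) (k = Mul(43, Rational(-1, 37)) = Rational(-43, 37) ≈ -1.1622)
Function('y')(o) = 7 (Function('y')(o) = Add(7, Mul(Mul(3, -1), 0)) = Add(7, Mul(-3, 0)) = Add(7, 0) = 7)
Pow(Mul(t, Function('y')(k)), -1) = Pow(Mul(-4, 7), -1) = Pow(-28, -1) = Rational(-1, 28)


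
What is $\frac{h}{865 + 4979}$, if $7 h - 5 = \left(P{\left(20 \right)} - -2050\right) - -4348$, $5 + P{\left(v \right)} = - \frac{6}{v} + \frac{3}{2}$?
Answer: $\frac{7999}{51135} \approx 0.15643$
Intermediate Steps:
$P{\left(v \right)} = - \frac{7}{2} - \frac{6}{v}$ ($P{\left(v \right)} = -5 + \left(- \frac{6}{v} + \frac{3}{2}\right) = -5 + \left(\frac{3}{2} - \frac{6}{v}\right) = - \frac{7}{2} - \frac{6}{v}$)
$h = \frac{31996}{35}$ ($h = \frac{5}{7} + \frac{\left(\left(- \frac{7}{2} - \frac{6}{20}\right) - -2050\right) - -4348}{7} = \frac{5}{7} + \frac{\left(\left(- \frac{7}{2} - \frac{3}{10}\right) + 2050\right) + 4348}{7} = \frac{5}{7} + \frac{\left(- \frac{19}{5} + 2050\right) + 4348}{7} = \frac{5}{7} + \frac{\frac{10231}{5} + 4348}{7} = \frac{5}{7} + \frac{1}{7} \cdot \frac{31971}{5} = \frac{5}{7} + \frac{31971}{35} = \frac{31996}{35} \approx 914.17$)
$\frac{h}{865 + 4979} = \frac{31996}{35 \left(865 + 4979\right)} = \frac{31996}{35 \cdot 5844} = \frac{31996}{35} \cdot \frac{1}{5844} = \frac{7999}{51135}$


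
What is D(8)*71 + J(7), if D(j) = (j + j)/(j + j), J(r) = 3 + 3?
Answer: 77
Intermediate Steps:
J(r) = 6
D(j) = 1 (D(j) = (2*j)/((2*j)) = (2*j)*(1/(2*j)) = 1)
D(8)*71 + J(7) = 1*71 + 6 = 71 + 6 = 77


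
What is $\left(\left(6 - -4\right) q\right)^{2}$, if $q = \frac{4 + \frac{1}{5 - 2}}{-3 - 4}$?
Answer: $\frac{16900}{441} \approx 38.322$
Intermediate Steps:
$q = - \frac{13}{21}$ ($q = \frac{4 + \frac{1}{3}}{-7} = \left(4 + \frac{1}{3}\right) \left(- \frac{1}{7}\right) = \frac{13}{3} \left(- \frac{1}{7}\right) = - \frac{13}{21} \approx -0.61905$)
$\left(\left(6 - -4\right) q\right)^{2} = \left(\left(6 - -4\right) \left(- \frac{13}{21}\right)\right)^{2} = \left(\left(6 + 4\right) \left(- \frac{13}{21}\right)\right)^{2} = \left(10 \left(- \frac{13}{21}\right)\right)^{2} = \left(- \frac{130}{21}\right)^{2} = \frac{16900}{441}$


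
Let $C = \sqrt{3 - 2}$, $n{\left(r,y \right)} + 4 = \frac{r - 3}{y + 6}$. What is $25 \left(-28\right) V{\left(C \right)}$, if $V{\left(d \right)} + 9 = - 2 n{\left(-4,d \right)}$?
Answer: $-700$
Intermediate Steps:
$n{\left(r,y \right)} = -4 + \frac{-3 + r}{6 + y}$ ($n{\left(r,y \right)} = -4 + \frac{r - 3}{y + 6} = -4 + \frac{-3 + r}{6 + y}$)
$C = 1$ ($C = \sqrt{1} = 1$)
$V{\left(d \right)} = -9 - \frac{2 \left(-31 - 4 d\right)}{6 + d}$ ($V{\left(d \right)} = -9 - 2 \frac{-27 - 4 - 4 d}{6 + d} = -9 - 2 \frac{-31 - 4 d}{6 + d} = -9 - \frac{2 \left(-31 - 4 d\right)}{6 + d}$)
$25 \left(-28\right) V{\left(C \right)} = 25 \left(-28\right) \frac{8 - 1}{6 + 1} = - 700 \frac{8 - 1}{7} = - 700 \cdot \frac{1}{7} \cdot 7 = \left(-700\right) 1 = -700$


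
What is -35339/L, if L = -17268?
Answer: 35339/17268 ≈ 2.0465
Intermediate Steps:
-35339/L = -35339/(-17268) = -35339*(-1/17268) = 35339/17268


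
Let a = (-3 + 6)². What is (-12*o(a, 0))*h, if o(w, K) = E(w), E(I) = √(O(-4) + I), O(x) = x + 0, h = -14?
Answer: 168*√5 ≈ 375.66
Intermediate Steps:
O(x) = x
a = 9 (a = 3² = 9)
E(I) = √(-4 + I)
o(w, K) = √(-4 + w)
(-12*o(a, 0))*h = -12*√(-4 + 9)*(-14) = -12*√5*(-14) = 168*√5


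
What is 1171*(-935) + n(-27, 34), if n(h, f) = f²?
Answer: -1093729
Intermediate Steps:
1171*(-935) + n(-27, 34) = 1171*(-935) + 34² = -1094885 + 1156 = -1093729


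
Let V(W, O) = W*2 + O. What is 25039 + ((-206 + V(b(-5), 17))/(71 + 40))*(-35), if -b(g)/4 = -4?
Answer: 2784824/111 ≈ 25089.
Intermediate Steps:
b(g) = 16 (b(g) = -4*(-4) = 16)
V(W, O) = O + 2*W (V(W, O) = 2*W + O = O + 2*W)
25039 + ((-206 + V(b(-5), 17))/(71 + 40))*(-35) = 25039 + ((-206 + (17 + 2*16))/(71 + 40))*(-35) = 25039 + ((-206 + (17 + 32))/111)*(-35) = 25039 + ((-206 + 49)*(1/111))*(-35) = 25039 - 157*1/111*(-35) = 25039 - 157/111*(-35) = 25039 + 5495/111 = 2784824/111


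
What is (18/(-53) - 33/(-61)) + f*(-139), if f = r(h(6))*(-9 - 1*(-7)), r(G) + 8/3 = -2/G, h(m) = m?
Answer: -2695671/3233 ≈ -833.80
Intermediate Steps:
r(G) = -8/3 - 2/G
f = 6 (f = (-8/3 - 2/6)*(-9 - 1*(-7)) = (-8/3 - 2*1/6)*(-9 + 7) = (-8/3 - 1/3)*(-2) = -3*(-2) = 6)
(18/(-53) - 33/(-61)) + f*(-139) = (18/(-53) - 33/(-61)) + 6*(-139) = (18*(-1/53) - 33*(-1/61)) - 834 = (-18/53 + 33/61) - 834 = 651/3233 - 834 = -2695671/3233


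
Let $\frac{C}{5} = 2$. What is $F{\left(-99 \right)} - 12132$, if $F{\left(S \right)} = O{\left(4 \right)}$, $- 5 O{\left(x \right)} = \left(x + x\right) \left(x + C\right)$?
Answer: $- \frac{60772}{5} \approx -12154.0$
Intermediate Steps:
$C = 10$ ($C = 5 \cdot 2 = 10$)
$O{\left(x \right)} = - \frac{2 x \left(10 + x\right)}{5}$ ($O{\left(x \right)} = - \frac{\left(x + x\right) \left(x + 10\right)}{5} = - \frac{2 x \left(10 + x\right)}{5}$)
$F{\left(S \right)} = - \frac{112}{5}$ ($F{\left(S \right)} = \left(- \frac{2}{5}\right) 4 \left(10 + 4\right) = \left(- \frac{2}{5}\right) 4 \cdot 14 = - \frac{112}{5}$)
$F{\left(-99 \right)} - 12132 = - \frac{112}{5} - 12132 = - \frac{60772}{5}$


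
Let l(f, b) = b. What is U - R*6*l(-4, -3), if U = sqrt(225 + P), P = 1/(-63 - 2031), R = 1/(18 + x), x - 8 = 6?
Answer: 9/16 + sqrt(986586006)/2094 ≈ 15.562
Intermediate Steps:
x = 14 (x = 8 + 6 = 14)
R = 1/32 (R = 1/(18 + 14) = 1/32 ≈ 0.031250)
P = -1/2094 (P = 1/(-2094) = -1/2094 ≈ -0.00047755)
U = sqrt(986586006)/2094 (U = sqrt(225 - 1/2094) = sqrt(471149/2094) = sqrt(986586006)/2094 ≈ 15.000)
U - R*6*l(-4, -3) = sqrt(986586006)/2094 - (1/32)*6*(-3) = sqrt(986586006)/2094 - 3*(-3)/16 = sqrt(986586006)/2094 - 1*(-9/16) = sqrt(986586006)/2094 + 9/16 = 9/16 + sqrt(986586006)/2094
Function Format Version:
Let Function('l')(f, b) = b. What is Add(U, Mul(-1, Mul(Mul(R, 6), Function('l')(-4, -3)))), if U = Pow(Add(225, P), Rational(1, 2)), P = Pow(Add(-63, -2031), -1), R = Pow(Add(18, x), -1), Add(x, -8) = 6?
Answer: Add(Rational(9, 16), Mul(Rational(1, 2094), Pow(986586006, Rational(1, 2)))) ≈ 15.562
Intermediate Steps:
x = 14 (x = Add(8, 6) = 14)
R = Rational(1, 32) (R = Pow(Add(18, 14), -1) = Pow(32, -1) = Rational(1, 32) ≈ 0.031250)
P = Rational(-1, 2094) (P = Pow(-2094, -1) = Rational(-1, 2094) ≈ -0.00047755)
U = Mul(Rational(1, 2094), Pow(986586006, Rational(1, 2))) (U = Pow(Add(225, Rational(-1, 2094)), Rational(1, 2)) = Pow(Rational(471149, 2094), Rational(1, 2)) = Mul(Rational(1, 2094), Pow(986586006, Rational(1, 2))) ≈ 15.000)
Add(U, Mul(-1, Mul(Mul(R, 6), Function('l')(-4, -3)))) = Add(Mul(Rational(1, 2094), Pow(986586006, Rational(1, 2))), Mul(-1, Mul(Mul(Rational(1, 32), 6), -3))) = Add(Mul(Rational(1, 2094), Pow(986586006, Rational(1, 2))), Mul(-1, Mul(Rational(3, 16), -3))) = Add(Mul(Rational(1, 2094), Pow(986586006, Rational(1, 2))), Mul(-1, Rational(-9, 16))) = Add(Mul(Rational(1, 2094), Pow(986586006, Rational(1, 2))), Rational(9, 16)) = Add(Rational(9, 16), Mul(Rational(1, 2094), Pow(986586006, Rational(1, 2))))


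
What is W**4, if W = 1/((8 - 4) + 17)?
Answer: 1/194481 ≈ 5.1419e-6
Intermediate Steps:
W = 1/21 (W = 1/(4 + 17) = 1/21 ≈ 0.047619)
W**4 = (1/21)**4 = 1/194481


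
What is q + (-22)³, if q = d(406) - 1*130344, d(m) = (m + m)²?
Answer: 518352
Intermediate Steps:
d(m) = 4*m² (d(m) = (2*m)² = 4*m²)
q = 529000 (q = 4*406² - 1*130344 = 4*164836 - 130344 = 659344 - 130344 = 529000)
q + (-22)³ = 529000 + (-22)³ = 529000 - 10648 = 518352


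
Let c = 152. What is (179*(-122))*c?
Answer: -3319376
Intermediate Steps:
(179*(-122))*c = (179*(-122))*152 = -21838*152 = -3319376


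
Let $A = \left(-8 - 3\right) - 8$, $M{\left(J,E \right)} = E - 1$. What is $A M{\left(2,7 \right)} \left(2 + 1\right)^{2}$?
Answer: $-1026$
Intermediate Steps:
$M{\left(J,E \right)} = -1 + E$
$A = -19$ ($A = -11 - 8 = -19$)
$A M{\left(2,7 \right)} \left(2 + 1\right)^{2} = - 19 \left(-1 + 7\right) \left(2 + 1\right)^{2} = \left(-19\right) 6 \cdot 3^{2} = \left(-114\right) 9 = -1026$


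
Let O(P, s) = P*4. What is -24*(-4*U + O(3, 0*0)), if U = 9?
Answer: 576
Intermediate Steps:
O(P, s) = 4*P
-24*(-4*U + O(3, 0*0)) = -24*(-4*9 + 4*3) = -24*(-36 + 12) = -24*(-24) = 576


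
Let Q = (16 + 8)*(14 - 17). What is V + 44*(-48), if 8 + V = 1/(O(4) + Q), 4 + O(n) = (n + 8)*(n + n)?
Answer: -42399/20 ≈ -2119.9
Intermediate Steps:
O(n) = -4 + 2*n*(8 + n) (O(n) = -4 + (n + 8)*(n + n) = -4 + (8 + n)*(2*n) = -4 + 2*n*(8 + n))
Q = -72 (Q = 24*(-3) = -72)
V = -159/20 (V = -8 + 1/((-4 + 2*4² + 16*4) - 72) = -8 + 1/((-4 + 2*16 + 64) - 72) = -8 + 1/((-4 + 32 + 64) - 72) = -8 + 1/(92 - 72) = -8 + 1/20 = -159/20 ≈ -7.9500)
V + 44*(-48) = -159/20 + 44*(-48) = -159/20 - 2112 = -42399/20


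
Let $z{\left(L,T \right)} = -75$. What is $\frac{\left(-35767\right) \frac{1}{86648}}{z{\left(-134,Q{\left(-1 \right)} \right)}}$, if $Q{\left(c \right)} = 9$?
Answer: $\frac{35767}{6498600} \approx 0.0055038$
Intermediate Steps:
$\frac{\left(-35767\right) \frac{1}{86648}}{z{\left(-134,Q{\left(-1 \right)} \right)}} = \frac{\left(-35767\right) \frac{1}{86648}}{-75} = \left(-35767\right) \frac{1}{86648} \left(- \frac{1}{75}\right) = \left(- \frac{35767}{86648}\right) \left(- \frac{1}{75}\right) = \frac{35767}{6498600}$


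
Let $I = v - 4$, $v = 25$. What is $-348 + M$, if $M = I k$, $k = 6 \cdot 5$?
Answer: $282$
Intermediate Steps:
$k = 30$
$I = 21$ ($I = 25 - 4 = 21$)
$M = 630$ ($M = 21 \cdot 30 = 630$)
$-348 + M = -348 + 630 = 282$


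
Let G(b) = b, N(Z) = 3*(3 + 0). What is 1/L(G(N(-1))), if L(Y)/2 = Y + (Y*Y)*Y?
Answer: 1/1476 ≈ 0.00067751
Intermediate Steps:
N(Z) = 9 (N(Z) = 3*3 = 9)
L(Y) = 2*Y + 2*Y**3 (L(Y) = 2*(Y + (Y*Y)*Y) = 2*(Y + Y**2*Y) = 2*(Y + Y**3) = 2*Y + 2*Y**3)
1/L(G(N(-1))) = 1/(2*9*(1 + 9**2)) = 1/(2*9*(1 + 81)) = 1/(2*9*82) = 1/1476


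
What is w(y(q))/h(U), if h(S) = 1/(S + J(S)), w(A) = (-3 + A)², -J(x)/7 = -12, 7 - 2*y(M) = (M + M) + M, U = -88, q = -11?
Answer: -1156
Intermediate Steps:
y(M) = 7/2 - 3*M/2 (y(M) = 7/2 - ((M + M) + M)/2 = 7/2 - (2*M + M)/2 = 7/2 - 3*M/2)
J(x) = 84 (J(x) = -7*(-12) = 84)
h(S) = 1/(84 + S) (h(S) = 1/(S + 84) = 1/(84 + S))
w(y(q))/h(U) = (-3 + (7/2 - 3/2*(-11)))²/(1/(84 - 88)) = (-3 + (7/2 + 33/2))²/(1/(-4)) = (-3 + 20)²/(-¼) = 17²*(-4) = 289*(-4) = -1156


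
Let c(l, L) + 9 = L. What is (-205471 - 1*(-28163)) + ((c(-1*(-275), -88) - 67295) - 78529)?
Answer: -323229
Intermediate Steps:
c(l, L) = -9 + L
(-205471 - 1*(-28163)) + ((c(-1*(-275), -88) - 67295) - 78529) = (-205471 - 1*(-28163)) + (((-9 - 88) - 67295) - 78529) = (-205471 + 28163) + ((-97 - 67295) - 78529) = -177308 + (-67392 - 78529) = -177308 - 145921 = -323229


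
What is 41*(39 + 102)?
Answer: 5781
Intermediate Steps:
41*(39 + 102) = 41*141 = 5781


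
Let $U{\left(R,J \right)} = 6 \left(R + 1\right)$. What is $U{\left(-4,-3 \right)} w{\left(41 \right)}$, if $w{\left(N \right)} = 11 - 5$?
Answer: $-108$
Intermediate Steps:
$U{\left(R,J \right)} = 6 + 6 R$ ($U{\left(R,J \right)} = 6 \left(1 + R\right) = 6 + 6 R$)
$w{\left(N \right)} = 6$
$U{\left(-4,-3 \right)} w{\left(41 \right)} = \left(6 + 6 \left(-4\right)\right) 6 = \left(6 - 24\right) 6 = \left(-18\right) 6 = -108$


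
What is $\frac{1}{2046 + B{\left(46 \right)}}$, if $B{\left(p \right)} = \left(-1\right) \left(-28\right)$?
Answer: $\frac{1}{2074} \approx 0.00048216$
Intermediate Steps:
$B{\left(p \right)} = 28$
$\frac{1}{2046 + B{\left(46 \right)}} = \frac{1}{2046 + 28} = \frac{1}{2074}$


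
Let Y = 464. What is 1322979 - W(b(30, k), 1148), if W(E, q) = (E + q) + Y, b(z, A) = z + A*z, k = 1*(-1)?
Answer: 1321367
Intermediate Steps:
k = -1
W(E, q) = 464 + E + q (W(E, q) = (E + q) + 464 = 464 + E + q)
1322979 - W(b(30, k), 1148) = 1322979 - (464 + 30*(1 - 1) + 1148) = 1322979 - (464 + 30*0 + 1148) = 1322979 - (464 + 0 + 1148) = 1322979 - 1*1612 = 1322979 - 1612 = 1321367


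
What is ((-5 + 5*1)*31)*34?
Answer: 0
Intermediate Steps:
((-5 + 5*1)*31)*34 = ((-5 + 5)*31)*34 = (0*31)*34 = 0*34 = 0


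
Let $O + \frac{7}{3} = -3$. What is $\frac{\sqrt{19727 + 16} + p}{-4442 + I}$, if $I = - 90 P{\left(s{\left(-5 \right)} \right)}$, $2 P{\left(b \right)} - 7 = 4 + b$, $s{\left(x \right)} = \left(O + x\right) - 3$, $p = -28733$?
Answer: $\frac{28733}{4337} - \frac{\sqrt{19743}}{4337} \approx 6.5927$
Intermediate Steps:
$O = - \frac{16}{3}$ ($O = - \frac{7}{3} - 3 = - \frac{16}{3} \approx -5.3333$)
$s{\left(x \right)} = - \frac{25}{3} + x$ ($s{\left(x \right)} = \left(- \frac{16}{3} + x\right) - 3 = - \frac{25}{3} + x$)
$P{\left(b \right)} = \frac{11}{2} + \frac{b}{2}$ ($P{\left(b \right)} = \frac{7}{2} + \frac{4 + b}{2} = \frac{7}{2} + \left(2 + \frac{b}{2}\right) = \frac{11}{2} + \frac{b}{2}$)
$I = 105$ ($I = - 90 \left(\frac{11}{2} + \frac{- \frac{25}{3} - 5}{2}\right) = - 90 \left(\frac{11}{2} + \frac{1}{2} \left(- \frac{40}{3}\right)\right) = - 90 \left(\frac{11}{2} - \frac{20}{3}\right) = \left(-90\right) \left(- \frac{7}{6}\right) = 105$)
$\frac{\sqrt{19727 + 16} + p}{-4442 + I} = \frac{\sqrt{19727 + 16} - 28733}{-4442 + 105} = \frac{\sqrt{19743} - 28733}{-4337} = \left(-28733 + \sqrt{19743}\right) \left(- \frac{1}{4337}\right) = \frac{28733}{4337} - \frac{\sqrt{19743}}{4337}$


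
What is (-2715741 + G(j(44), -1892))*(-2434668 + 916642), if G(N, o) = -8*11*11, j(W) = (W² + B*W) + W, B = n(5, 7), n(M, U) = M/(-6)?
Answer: 4124034896434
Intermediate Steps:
n(M, U) = -M/6 (n(M, U) = M*(-⅙) = -M/6)
B = -⅚ (B = -⅙*5 = -⅚ ≈ -0.83333)
j(W) = W² + W/6 (j(W) = (W² - 5*W/6) + W = W² + W/6)
G(N, o) = -968 (G(N, o) = -88*11 = -968)
(-2715741 + G(j(44), -1892))*(-2434668 + 916642) = (-2715741 - 968)*(-2434668 + 916642) = -2716709*(-1518026) = 4124034896434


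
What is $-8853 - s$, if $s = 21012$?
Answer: $-29865$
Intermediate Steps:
$-8853 - s = -8853 - 21012 = -29865$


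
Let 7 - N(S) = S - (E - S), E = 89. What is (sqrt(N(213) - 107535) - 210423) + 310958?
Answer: 100535 + 3*I*sqrt(11985) ≈ 1.0054e+5 + 328.43*I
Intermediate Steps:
N(S) = 96 - 2*S (N(S) = 7 - (S - (89 - S)) = 7 - (S + (-89 + S)) = 7 - (-89 + 2*S) = 7 + (89 - 2*S) = 96 - 2*S)
(sqrt(N(213) - 107535) - 210423) + 310958 = (sqrt((96 - 2*213) - 107535) - 210423) + 310958 = (sqrt((96 - 426) - 107535) - 210423) + 310958 = (sqrt(-330 - 107535) - 210423) + 310958 = (sqrt(-107865) - 210423) + 310958 = (3*I*sqrt(11985) - 210423) + 310958 = (-210423 + 3*I*sqrt(11985)) + 310958 = 100535 + 3*I*sqrt(11985)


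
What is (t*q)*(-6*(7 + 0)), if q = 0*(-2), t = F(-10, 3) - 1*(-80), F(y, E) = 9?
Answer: 0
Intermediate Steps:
t = 89 (t = 9 - 1*(-80) = 9 + 80 = 89)
q = 0
(t*q)*(-6*(7 + 0)) = (89*0)*(-6*(7 + 0)) = 0*(-6*7) = 0*(-42) = 0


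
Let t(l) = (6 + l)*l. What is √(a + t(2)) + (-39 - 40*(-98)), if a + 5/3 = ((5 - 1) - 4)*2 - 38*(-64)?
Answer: 3881 + √22017/3 ≈ 3930.5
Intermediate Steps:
t(l) = l*(6 + l)
a = 7291/3 (a = -5/3 + (((5 - 1) - 4)*2 - 38*(-64)) = -5/3 + ((4 - 4)*2 + 2432) = -5/3 + (0*2 + 2432) = -5/3 + (0 + 2432) = -5/3 + 2432 = 7291/3 ≈ 2430.3)
√(a + t(2)) + (-39 - 40*(-98)) = √(7291/3 + 2*(6 + 2)) + (-39 - 40*(-98)) = √(7291/3 + 2*8) + (-39 + 3920) = √(7291/3 + 16) + 3881 = √(7339/3) + 3881 = √22017/3 + 3881 = 3881 + √22017/3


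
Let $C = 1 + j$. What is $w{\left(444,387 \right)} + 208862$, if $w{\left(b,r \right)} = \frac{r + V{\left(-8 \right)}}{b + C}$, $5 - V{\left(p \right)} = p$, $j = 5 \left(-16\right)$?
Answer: $\frac{15247006}{73} \approx 2.0886 \cdot 10^{5}$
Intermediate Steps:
$j = -80$
$V{\left(p \right)} = 5 - p$
$C = -79$ ($C = 1 - 80 = -79$)
$w{\left(b,r \right)} = \frac{13 + r}{-79 + b}$ ($w{\left(b,r \right)} = \frac{r + \left(5 - -8\right)}{b - 79} = \frac{r + \left(5 + 8\right)}{-79 + b} = \frac{r + 13}{-79 + b} = \frac{13 + r}{-79 + b}$)
$w{\left(444,387 \right)} + 208862 = \frac{13 + 387}{-79 + 444} + 208862 = \frac{1}{365} \cdot 400 + 208862 = \frac{80}{73} + 208862 = \frac{15247006}{73}$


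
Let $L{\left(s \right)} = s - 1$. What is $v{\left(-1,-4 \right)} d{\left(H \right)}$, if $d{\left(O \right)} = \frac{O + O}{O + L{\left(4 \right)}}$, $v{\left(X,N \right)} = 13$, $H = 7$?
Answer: $\frac{91}{5} \approx 18.2$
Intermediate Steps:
$L{\left(s \right)} = -1 + s$
$d{\left(O \right)} = \frac{2 O}{3 + O}$ ($d{\left(O \right)} = \frac{O + O}{O + \left(-1 + 4\right)} = \frac{2 O}{O + 3} = \frac{2 O}{3 + O}$)
$v{\left(-1,-4 \right)} d{\left(H \right)} = 13 \cdot 2 \cdot 7 \frac{1}{3 + 7} = 13 \cdot 2 \cdot 7 \cdot \frac{1}{10} = 13 \cdot \frac{7}{5} = \frac{91}{5}$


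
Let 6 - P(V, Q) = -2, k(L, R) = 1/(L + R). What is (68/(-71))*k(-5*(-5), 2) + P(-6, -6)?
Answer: 15268/1917 ≈ 7.9645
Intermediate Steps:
P(V, Q) = 8 (P(V, Q) = 6 - 1*(-2) = 6 + 2 = 8)
(68/(-71))*k(-5*(-5), 2) + P(-6, -6) = (68/(-71))/(-5*(-5) + 2) + 8 = (68*(-1/71))/(25 + 2) + 8 = -68/71/27 + 8 = -68/71*1/27 + 8 = -68/1917 + 8 = 15268/1917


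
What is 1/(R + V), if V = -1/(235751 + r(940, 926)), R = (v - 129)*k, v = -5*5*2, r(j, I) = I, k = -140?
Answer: 236677/5931125619 ≈ 3.9904e-5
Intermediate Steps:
v = -50 (v = -25*2 = -50)
R = 25060 (R = (-50 - 129)*(-140) = -179*(-140) = 25060)
V = -1/236677 (V = -1/(235751 + 926) = -1/236677 ≈ -4.2252e-6)
1/(R + V) = 1/(25060 - 1/236677) = 1/(5931125619/236677) = 236677/5931125619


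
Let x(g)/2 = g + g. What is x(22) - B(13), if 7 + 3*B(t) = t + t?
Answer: 245/3 ≈ 81.667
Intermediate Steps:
B(t) = -7/3 + 2*t/3 (B(t) = -7/3 + (t + t)/3 = -7/3 + (2*t)/3 = -7/3 + 2*t/3)
x(g) = 4*g (x(g) = 2*(g + g) = 2*(2*g) = 4*g)
x(22) - B(13) = 4*22 - (-7/3 + (⅔)*13) = 88 - (-7/3 + 26/3) = 88 - 1*19/3 = 88 - 19/3 = 245/3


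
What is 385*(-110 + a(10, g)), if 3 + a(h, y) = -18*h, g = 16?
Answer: -112805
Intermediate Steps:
a(h, y) = -3 - 18*h
385*(-110 + a(10, g)) = 385*(-110 + (-3 - 18*10)) = 385*(-110 + (-3 - 180)) = 385*(-110 - 183) = 385*(-293) = -112805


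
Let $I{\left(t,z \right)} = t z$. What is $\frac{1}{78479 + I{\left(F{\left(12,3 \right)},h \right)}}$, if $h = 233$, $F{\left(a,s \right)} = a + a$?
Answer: $\frac{1}{84071} \approx 1.1895 \cdot 10^{-5}$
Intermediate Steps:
$F{\left(a,s \right)} = 2 a$
$\frac{1}{78479 + I{\left(F{\left(12,3 \right)},h \right)}} = \frac{1}{78479 + 2 \cdot 12 \cdot 233} = \frac{1}{78479 + 24 \cdot 233} = \frac{1}{78479 + 5592} = \frac{1}{84071}$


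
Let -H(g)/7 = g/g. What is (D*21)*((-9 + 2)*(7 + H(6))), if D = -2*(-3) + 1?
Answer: 0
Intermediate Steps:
D = 7 (D = 6 + 1 = 7)
H(g) = -7 (H(g) = -7*g/g = -7*1 = -7)
(D*21)*((-9 + 2)*(7 + H(6))) = (7*21)*((-9 + 2)*(7 - 7)) = 147*(-7*0) = 147*0 = 0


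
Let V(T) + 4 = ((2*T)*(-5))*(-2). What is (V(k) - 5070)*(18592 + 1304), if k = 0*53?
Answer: -100952304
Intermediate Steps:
k = 0
V(T) = -4 + 20*T (V(T) = -4 + ((2*T)*(-5))*(-2) = -4 - 10*T*(-2) = -4 + 20*T)
(V(k) - 5070)*(18592 + 1304) = ((-4 + 20*0) - 5070)*(18592 + 1304) = ((-4 + 0) - 5070)*19896 = (-4 - 5070)*19896 = -5074*19896 = -100952304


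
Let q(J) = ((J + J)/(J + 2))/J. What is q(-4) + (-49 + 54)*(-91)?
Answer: -456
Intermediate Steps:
q(J) = 2/(2 + J) (q(J) = ((2*J)/(2 + J))/J = (2*J/(2 + J))/J = 2/(2 + J))
q(-4) + (-49 + 54)*(-91) = 2/(2 - 4) + (-49 + 54)*(-91) = 2/(-2) + 5*(-91) = 2*(-½) - 455 = -1 - 455 = -456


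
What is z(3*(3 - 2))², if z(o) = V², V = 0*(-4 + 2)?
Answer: 0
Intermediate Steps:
V = 0 (V = 0*(-2) = 0)
z(o) = 0 (z(o) = 0² = 0)
z(3*(3 - 2))² = 0² = 0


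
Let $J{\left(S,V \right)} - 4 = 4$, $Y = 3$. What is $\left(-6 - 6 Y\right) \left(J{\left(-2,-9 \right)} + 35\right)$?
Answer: $-1032$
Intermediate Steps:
$J{\left(S,V \right)} = 8$ ($J{\left(S,V \right)} = 4 + 4 = 8$)
$\left(-6 - 6 Y\right) \left(J{\left(-2,-9 \right)} + 35\right) = \left(-6 - 18\right) \left(8 + 35\right) = \left(-6 - 18\right) 43 = \left(-24\right) 43 = -1032$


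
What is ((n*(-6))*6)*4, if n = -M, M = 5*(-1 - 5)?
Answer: -4320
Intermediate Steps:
M = -30 (M = 5*(-6) = -30)
n = 30 (n = -1*(-30) = 30)
((n*(-6))*6)*4 = ((30*(-6))*6)*4 = -180*6*4 = -1080*4 = -4320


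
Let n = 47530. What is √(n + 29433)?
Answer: √76963 ≈ 277.42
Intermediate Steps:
√(n + 29433) = √(47530 + 29433) = √76963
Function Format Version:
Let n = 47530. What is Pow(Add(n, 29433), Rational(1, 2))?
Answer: Pow(76963, Rational(1, 2)) ≈ 277.42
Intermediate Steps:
Pow(Add(n, 29433), Rational(1, 2)) = Pow(Add(47530, 29433), Rational(1, 2)) = Pow(76963, Rational(1, 2))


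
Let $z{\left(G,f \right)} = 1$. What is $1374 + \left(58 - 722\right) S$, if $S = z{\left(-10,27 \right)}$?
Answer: $710$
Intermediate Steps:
$S = 1$
$1374 + \left(58 - 722\right) S = 1374 + \left(58 - 722\right) 1 = 1374 - 664 = 710$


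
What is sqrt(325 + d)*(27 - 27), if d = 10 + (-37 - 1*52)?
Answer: 0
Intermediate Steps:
d = -79 (d = 10 + (-37 - 52) = 10 - 89 = -79)
sqrt(325 + d)*(27 - 27) = sqrt(325 - 79)*(27 - 27) = sqrt(246)*0 = 0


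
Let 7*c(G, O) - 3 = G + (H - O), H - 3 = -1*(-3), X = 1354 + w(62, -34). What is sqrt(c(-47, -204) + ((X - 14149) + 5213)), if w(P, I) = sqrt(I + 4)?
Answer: sqrt(-370356 + 49*I*sqrt(30))/7 ≈ 0.031501 + 86.938*I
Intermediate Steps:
w(P, I) = sqrt(4 + I)
X = 1354 + I*sqrt(30) (X = 1354 + sqrt(4 - 34) = 1354 + sqrt(-30) = 1354 + I*sqrt(30) ≈ 1354.0 + 5.4772*I)
H = 6 (H = 3 - 1*(-3) = 3 + 3 = 6)
c(G, O) = 9/7 - O/7 + G/7 (c(G, O) = 3/7 + (G + (6 - O))/7 = 3/7 + (6 + G - O)/7 = 3/7 + (6/7 - O/7 + G/7) = 9/7 - O/7 + G/7)
sqrt(c(-47, -204) + ((X - 14149) + 5213)) = sqrt((9/7 - 1/7*(-204) + (1/7)*(-47)) + (((1354 + I*sqrt(30)) - 14149) + 5213)) = sqrt((9/7 + 204/7 - 47/7) + ((-12795 + I*sqrt(30)) + 5213)) = sqrt(166/7 + (-7582 + I*sqrt(30))) = sqrt(-52908/7 + I*sqrt(30))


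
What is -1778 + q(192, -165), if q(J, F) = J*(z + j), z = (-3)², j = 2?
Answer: 334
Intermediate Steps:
z = 9
q(J, F) = 11*J (q(J, F) = J*(9 + 2) = J*11 = 11*J)
-1778 + q(192, -165) = -1778 + 11*192 = -1778 + 2112 = 334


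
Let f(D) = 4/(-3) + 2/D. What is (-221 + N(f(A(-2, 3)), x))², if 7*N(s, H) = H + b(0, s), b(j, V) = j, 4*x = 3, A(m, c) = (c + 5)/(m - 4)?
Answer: 38254225/784 ≈ 48794.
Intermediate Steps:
A(m, c) = (5 + c)/(-4 + m)
x = ¾ (x = (¼)*3 = ¾ ≈ 0.75000)
f(D) = -4/3 + 2/D (f(D) = 4*(-⅓) + 2/D = -4/3 + 2/D)
N(s, H) = H/7 (N(s, H) = (H + 0)/7 = H/7)
(-221 + N(f(A(-2, 3)), x))² = (-221 + (⅐)*(¾))² = (-221 + 3/28)² = (-6185/28)² = 38254225/784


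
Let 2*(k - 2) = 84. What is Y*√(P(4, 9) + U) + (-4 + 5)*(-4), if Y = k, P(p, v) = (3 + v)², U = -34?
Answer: -4 + 44*√110 ≈ 457.48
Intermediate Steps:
k = 44 (k = 2 + (½)*84 = 2 + 42 = 44)
Y = 44
Y*√(P(4, 9) + U) + (-4 + 5)*(-4) = 44*√((3 + 9)² - 34) + (-4 + 5)*(-4) = 44*√(12² - 34) + 1*(-4) = 44*√(144 - 34) - 4 = 44*√110 - 4 = -4 + 44*√110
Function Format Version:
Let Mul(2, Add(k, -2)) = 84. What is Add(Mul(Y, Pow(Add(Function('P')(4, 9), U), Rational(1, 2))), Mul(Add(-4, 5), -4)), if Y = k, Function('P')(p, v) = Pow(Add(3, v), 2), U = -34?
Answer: Add(-4, Mul(44, Pow(110, Rational(1, 2)))) ≈ 457.48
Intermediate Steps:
k = 44 (k = Add(2, Mul(Rational(1, 2), 84)) = Add(2, 42) = 44)
Y = 44
Add(Mul(Y, Pow(Add(Function('P')(4, 9), U), Rational(1, 2))), Mul(Add(-4, 5), -4)) = Add(Mul(44, Pow(Add(Pow(Add(3, 9), 2), -34), Rational(1, 2))), Mul(Add(-4, 5), -4)) = Add(Mul(44, Pow(Add(Pow(12, 2), -34), Rational(1, 2))), Mul(1, -4)) = Add(Mul(44, Pow(Add(144, -34), Rational(1, 2))), -4) = Add(Mul(44, Pow(110, Rational(1, 2))), -4) = Add(-4, Mul(44, Pow(110, Rational(1, 2))))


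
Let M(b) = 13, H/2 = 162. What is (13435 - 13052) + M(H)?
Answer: 396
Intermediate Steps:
H = 324 (H = 2*162 = 324)
(13435 - 13052) + M(H) = (13435 - 13052) + 13 = 383 + 13 = 396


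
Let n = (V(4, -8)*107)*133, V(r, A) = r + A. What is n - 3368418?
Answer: -3425342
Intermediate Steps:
V(r, A) = A + r
n = -56924 (n = ((-8 + 4)*107)*133 = -4*107*133 = -428*133 = -56924)
n - 3368418 = -56924 - 3368418 = -3425342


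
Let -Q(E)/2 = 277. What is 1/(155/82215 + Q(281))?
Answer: -16443/9109391 ≈ -0.0018051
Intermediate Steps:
Q(E) = -554 (Q(E) = -2*277 = -554)
1/(155/82215 + Q(281)) = 1/(155/82215 - 554) = 1/(155*(1/82215) - 554) = 1/(31/16443 - 554) = 1/(-9109391/16443) = -16443/9109391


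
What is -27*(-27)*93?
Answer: 67797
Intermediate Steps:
-27*(-27)*93 = 729*93 = 67797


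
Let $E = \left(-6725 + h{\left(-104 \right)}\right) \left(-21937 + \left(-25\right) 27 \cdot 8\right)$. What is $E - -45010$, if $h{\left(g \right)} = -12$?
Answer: $184214379$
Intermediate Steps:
$E = 184169369$ ($E = \left(-6725 - 12\right) \left(-21937 + \left(-25\right) 27 \cdot 8\right) = - 6737 \left(-21937 - 5400\right) = \left(-6737\right) \left(-27337\right) = 184169369$)
$E - -45010 = 184169369 - -45010 = 184169369 + 45010 = 184214379$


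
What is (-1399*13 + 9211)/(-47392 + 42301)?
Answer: 2992/1697 ≈ 1.7631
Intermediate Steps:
(-1399*13 + 9211)/(-47392 + 42301) = (-18187 + 9211)/(-5091) = -8976*(-1/5091) = 2992/1697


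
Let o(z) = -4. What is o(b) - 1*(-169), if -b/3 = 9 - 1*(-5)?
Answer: 165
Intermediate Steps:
b = -42 (b = -3*(9 - 1*(-5)) = -3*(9 + 5) = -3*14 = -42)
o(b) - 1*(-169) = -4 - 1*(-169) = -4 + 169 = 165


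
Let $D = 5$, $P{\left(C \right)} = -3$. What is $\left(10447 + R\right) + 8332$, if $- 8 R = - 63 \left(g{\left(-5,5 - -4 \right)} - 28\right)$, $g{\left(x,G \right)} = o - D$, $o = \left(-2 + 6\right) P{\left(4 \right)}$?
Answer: $\frac{147397}{8} \approx 18425.0$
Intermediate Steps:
$o = -12$ ($o = \left(-2 + 6\right) \left(-3\right) = 4 \left(-3\right) = -12$)
$g{\left(x,G \right)} = -17$ ($g{\left(x,G \right)} = -12 - 5 = -17$)
$R = - \frac{2835}{8}$ ($R = - \frac{\left(-63\right) \left(-17 - 28\right)}{8} = - \frac{\left(-63\right) \left(-45\right)}{8} = \left(- \frac{1}{8}\right) 2835 = - \frac{2835}{8} \approx -354.38$)
$\left(10447 + R\right) + 8332 = \left(10447 - \frac{2835}{8}\right) + 8332 = \frac{80741}{8} + 8332 = \frac{147397}{8}$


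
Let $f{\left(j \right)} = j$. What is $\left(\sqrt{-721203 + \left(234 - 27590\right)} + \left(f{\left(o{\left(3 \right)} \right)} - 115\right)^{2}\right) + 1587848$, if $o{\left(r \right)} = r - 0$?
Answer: $1600392 + i \sqrt{748559} \approx 1.6004 \cdot 10^{6} + 865.19 i$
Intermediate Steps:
$o{\left(r \right)} = r$ ($o{\left(r \right)} = r + 0 = r$)
$\left(\sqrt{-721203 + \left(234 - 27590\right)} + \left(f{\left(o{\left(3 \right)} \right)} - 115\right)^{2}\right) + 1587848 = \left(\sqrt{-721203 + \left(234 - 27590\right)} + \left(3 - 115\right)^{2}\right) + 1587848 = \left(\sqrt{-721203 + \left(234 - 27590\right)} + \left(-112\right)^{2}\right) + 1587848 = \left(\sqrt{-721203 - 27356} + 12544\right) + 1587848 = \left(\sqrt{-748559} + 12544\right) + 1587848 = \left(i \sqrt{748559} + 12544\right) + 1587848 = \left(12544 + i \sqrt{748559}\right) + 1587848 = 1600392 + i \sqrt{748559}$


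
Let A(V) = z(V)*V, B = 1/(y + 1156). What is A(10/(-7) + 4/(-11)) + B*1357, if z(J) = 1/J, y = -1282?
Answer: -1231/126 ≈ -9.7698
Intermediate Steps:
B = -1/126 (B = 1/(-1282 + 1156) = 1/(-126) = -1/126 ≈ -0.0079365)
z(J) = 1/J
A(V) = 1 (A(V) = V/V = 1)
A(10/(-7) + 4/(-11)) + B*1357 = 1 - 1/126*1357 = 1 - 1357/126 = -1231/126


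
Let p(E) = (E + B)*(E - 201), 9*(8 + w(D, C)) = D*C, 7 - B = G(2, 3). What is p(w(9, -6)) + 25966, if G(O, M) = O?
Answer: 27901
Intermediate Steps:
B = 5 (B = 7 - 1*2 = 7 - 2 = 5)
w(D, C) = -8 + C*D/9 (w(D, C) = -8 + (D*C)/9 = -8 + (C*D)/9 = -8 + C*D/9)
p(E) = (-201 + E)*(5 + E) (p(E) = (E + 5)*(E - 201) = (5 + E)*(-201 + E) = (-201 + E)*(5 + E))
p(w(9, -6)) + 25966 = (-1005 + (-8 + (⅑)*(-6)*9)² - 196*(-8 + (⅑)*(-6)*9)) + 25966 = (-1005 + (-8 - 6)² - 196*(-8 - 6)) + 25966 = (-1005 + (-14)² - 196*(-14)) + 25966 = (-1005 + 196 + 2744) + 25966 = 1935 + 25966 = 27901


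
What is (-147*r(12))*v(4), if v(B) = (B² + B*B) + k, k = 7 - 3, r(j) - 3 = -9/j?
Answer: -11907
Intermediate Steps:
r(j) = 3 - 9/j
k = 4
v(B) = 4 + 2*B² (v(B) = (B² + B*B) + 4 = (B² + B²) + 4 = 2*B² + 4 = 4 + 2*B²)
(-147*r(12))*v(4) = (-147*(3 - 9/12))*(4 + 2*4²) = (-147*(3 - 9*1/12))*(4 + 2*16) = (-147*(3 - ¾))*(4 + 32) = -147*9/4*36 = -1323/4*36 = -11907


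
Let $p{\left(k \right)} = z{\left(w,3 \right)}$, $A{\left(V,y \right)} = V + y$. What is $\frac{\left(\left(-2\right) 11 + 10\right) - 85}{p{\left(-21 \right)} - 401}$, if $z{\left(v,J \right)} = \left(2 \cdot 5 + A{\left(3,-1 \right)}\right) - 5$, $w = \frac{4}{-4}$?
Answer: $\frac{97}{394} \approx 0.24619$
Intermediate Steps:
$w = -1$ ($w = 4 \left(- \frac{1}{4}\right) = -1$)
$z{\left(v,J \right)} = 7$ ($z{\left(v,J \right)} = \left(2 \cdot 5 + \left(3 - 1\right)\right) - 5 = \left(10 + 2\right) - 5 = 12 - 5 = 7$)
$p{\left(k \right)} = 7$
$\frac{\left(\left(-2\right) 11 + 10\right) - 85}{p{\left(-21 \right)} - 401} = \frac{\left(\left(-2\right) 11 + 10\right) - 85}{7 - 401} = \frac{\left(-22 + 10\right) - 85}{-394} = \left(-12 - 85\right) \left(- \frac{1}{394}\right) = \left(-97\right) \left(- \frac{1}{394}\right) = \frac{97}{394}$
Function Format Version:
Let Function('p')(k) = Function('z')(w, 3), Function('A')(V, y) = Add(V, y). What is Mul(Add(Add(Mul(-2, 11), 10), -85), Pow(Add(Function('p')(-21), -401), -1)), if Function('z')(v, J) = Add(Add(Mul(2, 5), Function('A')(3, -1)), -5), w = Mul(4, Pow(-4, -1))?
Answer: Rational(97, 394) ≈ 0.24619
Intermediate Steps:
w = -1 (w = Mul(4, Rational(-1, 4)) = -1)
Function('z')(v, J) = 7 (Function('z')(v, J) = Add(Add(Mul(2, 5), Add(3, -1)), -5) = Add(Add(10, 2), -5) = Add(12, -5) = 7)
Function('p')(k) = 7
Mul(Add(Add(Mul(-2, 11), 10), -85), Pow(Add(Function('p')(-21), -401), -1)) = Mul(Add(Add(Mul(-2, 11), 10), -85), Pow(Add(7, -401), -1)) = Mul(Add(Add(-22, 10), -85), Pow(-394, -1)) = Mul(Add(-12, -85), Rational(-1, 394)) = Mul(-97, Rational(-1, 394)) = Rational(97, 394)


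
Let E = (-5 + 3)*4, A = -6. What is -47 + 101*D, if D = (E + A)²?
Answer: 19749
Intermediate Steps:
E = -8 (E = -2*4 = -8)
D = 196 (D = (-8 - 6)² = (-14)² = 196)
-47 + 101*D = -47 + 101*196 = -47 + 19796 = 19749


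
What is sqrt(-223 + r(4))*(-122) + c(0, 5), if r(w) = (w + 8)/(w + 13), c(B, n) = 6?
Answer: 6 - 122*I*sqrt(64243)/17 ≈ 6.0 - 1819.0*I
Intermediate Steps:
r(w) = (8 + w)/(13 + w)
sqrt(-223 + r(4))*(-122) + c(0, 5) = sqrt(-223 + (8 + 4)/(13 + 4))*(-122) + 6 = sqrt(-223 + 12/17)*(-122) + 6 = sqrt(-3779/17)*(-122) + 6 = (I*sqrt(64243)/17)*(-122) + 6 = -122*I*sqrt(64243)/17 + 6 = 6 - 122*I*sqrt(64243)/17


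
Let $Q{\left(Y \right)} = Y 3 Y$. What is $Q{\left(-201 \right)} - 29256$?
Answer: $91947$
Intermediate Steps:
$Q{\left(Y \right)} = 3 Y^{2}$ ($Q{\left(Y \right)} = 3 Y Y = 3 Y^{2}$)
$Q{\left(-201 \right)} - 29256 = 3 \left(-201\right)^{2} - 29256 = 3 \cdot 40401 - 29256 = 121203 - 29256 = 91947$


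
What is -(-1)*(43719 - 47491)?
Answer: -3772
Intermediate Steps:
-(-1)*(43719 - 47491) = -(-1)*(-3772) = -1*3772 = -3772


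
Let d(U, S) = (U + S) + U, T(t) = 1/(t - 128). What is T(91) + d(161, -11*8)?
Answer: 8657/37 ≈ 233.97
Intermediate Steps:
T(t) = 1/(-128 + t)
d(U, S) = S + 2*U (d(U, S) = (S + U) + U = S + 2*U)
T(91) + d(161, -11*8) = 1/(-128 + 91) + (-11*8 + 2*161) = 1/(-37) + (-88 + 322) = -1/37 + 234 = 8657/37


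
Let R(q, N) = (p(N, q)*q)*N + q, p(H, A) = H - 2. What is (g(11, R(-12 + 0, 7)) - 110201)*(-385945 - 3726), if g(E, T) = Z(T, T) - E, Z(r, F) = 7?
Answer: 42943692555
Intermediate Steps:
p(H, A) = -2 + H
R(q, N) = q + N*q*(-2 + N) (R(q, N) = ((-2 + N)*q)*N + q = (q*(-2 + N))*N + q = N*q*(-2 + N) + q = q + N*q*(-2 + N))
g(E, T) = 7 - E
(g(11, R(-12 + 0, 7)) - 110201)*(-385945 - 3726) = ((7 - 1*11) - 110201)*(-385945 - 3726) = ((7 - 11) - 110201)*(-389671) = (-4 - 110201)*(-389671) = -110205*(-389671) = 42943692555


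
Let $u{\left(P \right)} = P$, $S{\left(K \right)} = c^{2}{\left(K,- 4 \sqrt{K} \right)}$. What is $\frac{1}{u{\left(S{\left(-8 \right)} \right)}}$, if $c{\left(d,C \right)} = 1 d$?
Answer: $\frac{1}{64} \approx 0.015625$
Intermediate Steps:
$c{\left(d,C \right)} = d$
$S{\left(K \right)} = K^{2}$
$\frac{1}{u{\left(S{\left(-8 \right)} \right)}} = \frac{1}{\left(-8\right)^{2}} = \frac{1}{64}$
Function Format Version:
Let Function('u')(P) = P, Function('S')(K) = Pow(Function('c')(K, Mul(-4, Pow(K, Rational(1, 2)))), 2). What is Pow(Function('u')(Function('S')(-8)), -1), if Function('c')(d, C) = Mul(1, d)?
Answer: Rational(1, 64) ≈ 0.015625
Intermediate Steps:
Function('c')(d, C) = d
Function('S')(K) = Pow(K, 2)
Pow(Function('u')(Function('S')(-8)), -1) = Pow(Pow(-8, 2), -1) = Pow(64, -1) = Rational(1, 64)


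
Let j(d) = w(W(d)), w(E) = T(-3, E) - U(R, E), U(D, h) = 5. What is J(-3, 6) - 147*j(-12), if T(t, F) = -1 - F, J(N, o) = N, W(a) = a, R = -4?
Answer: -885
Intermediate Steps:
w(E) = -6 - E (w(E) = (-1 - E) - 1*5 = (-1 - E) - 5 = -6 - E)
j(d) = -6 - d
J(-3, 6) - 147*j(-12) = -3 - 147*(-6 - 1*(-12)) = -3 - 147*(-6 + 12) = -3 - 147*6 = -3 - 882 = -885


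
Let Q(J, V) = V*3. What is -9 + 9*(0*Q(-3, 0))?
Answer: -9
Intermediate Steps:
Q(J, V) = 3*V
-9 + 9*(0*Q(-3, 0)) = -9 + 9*(0*(3*0)) = -9 + 9*(0*0) = -9 + 9*0 = -9 + 0 = -9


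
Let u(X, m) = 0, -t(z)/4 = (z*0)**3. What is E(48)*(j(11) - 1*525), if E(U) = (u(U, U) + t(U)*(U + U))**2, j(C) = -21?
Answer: 0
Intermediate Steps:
t(z) = 0 (t(z) = -4*(z*0)**3 = -4*0**3 = -4*0 = 0)
E(U) = 0 (E(U) = (0 + 0*(U + U))**2 = (0 + 0*(2*U))**2 = (0 + 0)**2 = 0**2 = 0)
E(48)*(j(11) - 1*525) = 0*(-21 - 1*525) = 0*(-21 - 525) = 0*(-546) = 0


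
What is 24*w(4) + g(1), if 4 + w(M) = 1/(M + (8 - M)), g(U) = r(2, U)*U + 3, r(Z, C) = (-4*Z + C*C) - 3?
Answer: -100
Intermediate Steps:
r(Z, C) = -3 + C**2 - 4*Z (r(Z, C) = (-4*Z + C**2) - 3 = (C**2 - 4*Z) - 3 = -3 + C**2 - 4*Z)
g(U) = 3 + U*(-11 + U**2) (g(U) = (-3 + U**2 - 4*2)*U + 3 = (-3 + U**2 - 8)*U + 3 = (-11 + U**2)*U + 3 = U*(-11 + U**2) + 3 = 3 + U*(-11 + U**2))
w(M) = -31/8 (w(M) = -4 + 1/(M + (8 - M)) = -4 + 1/8 = -31/8)
24*w(4) + g(1) = 24*(-31/8) + (3 + 1*(-11 + 1**2)) = -93 + (3 + 1*(-11 + 1)) = -93 + (3 + 1*(-10)) = -93 + (3 - 10) = -93 - 7 = -100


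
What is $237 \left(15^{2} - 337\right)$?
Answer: $-26544$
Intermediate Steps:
$237 \left(15^{2} - 337\right) = 237 \left(225 - 337\right) = 237 \left(-112\right) = -26544$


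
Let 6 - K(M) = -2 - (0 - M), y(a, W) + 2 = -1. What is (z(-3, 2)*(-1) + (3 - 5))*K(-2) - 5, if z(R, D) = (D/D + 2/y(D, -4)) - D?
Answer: -25/3 ≈ -8.3333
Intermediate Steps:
y(a, W) = -3 (y(a, W) = -2 - 1 = -3)
z(R, D) = ⅓ - D (z(R, D) = (D/D + 2/(-3)) - D = (1 + 2*(-⅓)) - D = (1 - ⅔) - D = ⅓ - D)
K(M) = 8 - M (K(M) = 6 - (-2 - (0 - M)) = 6 - (-2 - (-1)*M) = 6 - (-2 + M) = 6 + (2 - M) = 8 - M)
(z(-3, 2)*(-1) + (3 - 5))*K(-2) - 5 = ((⅓ - 1*2)*(-1) + (3 - 5))*(8 - 1*(-2)) - 5 = ((⅓ - 2)*(-1) - 2)*(8 + 2) - 5 = (-5/3*(-1) - 2)*10 - 5 = (5/3 - 2)*10 - 5 = -⅓*10 - 5 = -10/3 - 5 = -25/3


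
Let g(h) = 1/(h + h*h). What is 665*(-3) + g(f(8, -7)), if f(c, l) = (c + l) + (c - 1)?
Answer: -143639/72 ≈ -1995.0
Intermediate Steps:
f(c, l) = -1 + l + 2*c (f(c, l) = (c + l) + (-1 + c) = -1 + l + 2*c)
g(h) = 1/(h + h²)
665*(-3) + g(f(8, -7)) = 665*(-3) + 1/((-1 - 7 + 2*8)*(1 + (-1 - 7 + 2*8))) = -1995 + 1/((-1 - 7 + 16)*(1 + (-1 - 7 + 16))) = -1995 + 1/(8*(1 + 8)) = -1995 + (⅛)/9 = -1995 + (⅛)*(⅑) = -1995 + 1/72 = -143639/72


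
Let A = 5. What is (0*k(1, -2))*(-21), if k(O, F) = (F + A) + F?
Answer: 0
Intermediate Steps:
k(O, F) = 5 + 2*F (k(O, F) = (F + 5) + F = (5 + F) + F = 5 + 2*F)
(0*k(1, -2))*(-21) = (0*(5 + 2*(-2)))*(-21) = (0*(5 - 4))*(-21) = (0*1)*(-21) = 0*(-21) = 0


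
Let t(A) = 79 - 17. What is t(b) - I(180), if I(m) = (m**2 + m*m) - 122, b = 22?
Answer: -64616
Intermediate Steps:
I(m) = -122 + 2*m**2 (I(m) = (m**2 + m**2) - 122 = 2*m**2 - 122 = -122 + 2*m**2)
t(A) = 62
t(b) - I(180) = 62 - (-122 + 2*180**2) = 62 - (-122 + 2*32400) = 62 - (-122 + 64800) = 62 - 1*64678 = 62 - 64678 = -64616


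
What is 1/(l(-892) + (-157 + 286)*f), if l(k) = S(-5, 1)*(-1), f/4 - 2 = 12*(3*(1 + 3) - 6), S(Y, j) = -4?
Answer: 1/38188 ≈ 2.6186e-5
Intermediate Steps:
f = 296 (f = 8 + 4*(12*(3*(1 + 3) - 6)) = 8 + 4*(12*(3*4 - 6)) = 8 + 4*(12*(12 - 6)) = 8 + 4*(12*6) = 8 + 4*72 = 8 + 288 = 296)
l(k) = 4 (l(k) = -4*(-1) = 4)
1/(l(-892) + (-157 + 286)*f) = 1/(4 + (-157 + 286)*296) = 1/(4 + 129*296) = 1/(4 + 38184) = 1/38188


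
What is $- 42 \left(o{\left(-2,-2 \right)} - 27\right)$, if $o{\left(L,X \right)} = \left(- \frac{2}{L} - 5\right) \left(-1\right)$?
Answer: $966$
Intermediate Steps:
$o{\left(L,X \right)} = 5 + \frac{2}{L}$ ($o{\left(L,X \right)} = \left(-5 - \frac{2}{L}\right) \left(-1\right) = 5 + \frac{2}{L}$)
$- 42 \left(o{\left(-2,-2 \right)} - 27\right) = - 42 \left(\left(5 + \frac{2}{-2}\right) - 27\right) = - 42 \left(\left(5 + 2 \left(- \frac{1}{2}\right)\right) - 27\right) = - 42 \left(\left(5 - 1\right) - 27\right) = - 42 \left(4 - 27\right) = \left(-42\right) \left(-23\right) = 966$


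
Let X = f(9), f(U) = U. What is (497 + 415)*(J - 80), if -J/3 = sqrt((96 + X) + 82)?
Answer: -72960 - 2736*sqrt(187) ≈ -1.1037e+5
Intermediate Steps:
X = 9
J = -3*sqrt(187) (J = -3*sqrt((96 + 9) + 82) = -3*sqrt(105 + 82) = -3*sqrt(187) ≈ -41.024)
(497 + 415)*(J - 80) = (497 + 415)*(-3*sqrt(187) - 80) = 912*(-80 - 3*sqrt(187)) = -72960 - 2736*sqrt(187)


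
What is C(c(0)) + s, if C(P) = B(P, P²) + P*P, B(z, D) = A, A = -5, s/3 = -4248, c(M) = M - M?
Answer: -12749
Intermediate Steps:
c(M) = 0
s = -12744 (s = 3*(-4248) = -12744)
B(z, D) = -5
C(P) = -5 + P² (C(P) = -5 + P*P = -5 + P²)
C(c(0)) + s = (-5 + 0²) - 12744 = (-5 + 0) - 12744 = -5 - 12744 = -12749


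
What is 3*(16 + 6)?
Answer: 66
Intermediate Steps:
3*(16 + 6) = 3*22 = 66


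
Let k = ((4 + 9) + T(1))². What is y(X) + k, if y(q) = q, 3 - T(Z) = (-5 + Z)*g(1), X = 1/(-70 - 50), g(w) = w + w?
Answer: 69119/120 ≈ 575.99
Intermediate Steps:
g(w) = 2*w
X = -1/120 (X = 1/(-120) = -1/120 ≈ -0.0083333)
T(Z) = 13 - 2*Z (T(Z) = 3 - (-5 + Z)*2*1 = 3 - (-5 + Z)*2 = 3 - (-10 + 2*Z) = 3 + (10 - 2*Z) = 13 - 2*Z)
k = 576 (k = ((4 + 9) + (13 - 2*1))² = (13 + (13 - 2))² = (13 + 11)² = 24² = 576)
y(X) + k = -1/120 + 576 = 69119/120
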